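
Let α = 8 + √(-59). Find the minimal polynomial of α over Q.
m_α(x) = x^2 - 16x + 123

From α - 8 = √(-59), squaring gives (α - 8)^2 = -59, i.e. α^2 - 16α + 64 = -59, so α^2 - 16α + 123 = 0. The discriminant of x^2 - 16x + 123 is (-16)^2 - 4·(123) = 256 - 492 = -236, and 4·(-59) is not a perfect square in Q since -59 is squarefree and ≠ 1. Hence x^2 - 16x + 123 is irreducible over Q and is the minimal polynomial of α.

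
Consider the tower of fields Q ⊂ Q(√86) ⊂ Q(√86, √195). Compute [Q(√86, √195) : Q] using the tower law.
[Q(√86, √195) : Q] = 4

[Q(√86):Q] = 2 (min poly x^2 - 86, irreducible since 86 is squarefree > 1). For the top step, suppose √195 ∈ Q(√86), say √195 = c + d√86 with c, d ∈ Q. Squaring: 195 = c^2 + 86d^2 + 2cd√86. Since √86 ∉ Q this forces 2cd = 0. If d = 0 then √195 = c ∈ Q, contradicting 195 squarefree > 1. If c = 0 then 195 = 86d^2, so 86·195 = (86d)^2 is a perfect square in Q — but 86·195 = 16770 is not a perfect square (since 86 and 195 are distinct squarefree integers). Contradiction. Hence √195 ∉ Q(√86), so x^2 - 195 stays irreducible over Q(√86) and [Q(√86, √195) : Q(√86)] = 2. By the tower law, [Q(√86, √195) : Q] = 2 · 2 = 4.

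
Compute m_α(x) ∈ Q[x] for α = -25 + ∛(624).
m_α(x) = x^3 + 75x^2 + 1875x + 15001

Set β = α + 25 = ∛(624), so β^3 = 624. Then (α + 25)^3 - 624 = 0, i.e. α is a root of g(x) = (x + 25)^3 - 624 = x^3 + 75x^2 + 1875x + 15001. Since g(x) = h(x + 25) where h(x) = x^3 - 624, and h is irreducible over Q (because 624 is not a perfect cube, so h has no rational root, and a monic cubic with no rational root is irreducible), g is also irreducible (irreducibility is preserved under the substitution x → x + 25). Hence m_α(x) = x^3 + 75x^2 + 1875x + 15001.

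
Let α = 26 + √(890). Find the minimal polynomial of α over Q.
m_α(x) = x^2 - 52x - 214

From α - 26 = √(890), squaring gives (α - 26)^2 = 890, i.e. α^2 - 52α + 676 = 890, so α^2 - 52α - 214 = 0. The discriminant of x^2 - 52x - 214 is (-52)^2 - 4·(-214) = 2704 + 856 = 3560, and 4·(890) is not a perfect square in Q since 890 is squarefree and ≠ 1. Hence x^2 - 52x - 214 is irreducible over Q and is the minimal polynomial of α.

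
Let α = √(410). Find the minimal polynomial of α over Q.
m_α(x) = x^2 - 410

α satisfies α^2 - 410 = 0, so x^2 - 410 annihilates α. Since d = 410 is squarefree and ≠ 1, it is not a perfect square in Q, so x^2 - 410 has no rational root and is therefore irreducible over Q (a degree-2 polynomial over a field is irreducible iff it has no root). Hence m_α(x) = x^2 - 410.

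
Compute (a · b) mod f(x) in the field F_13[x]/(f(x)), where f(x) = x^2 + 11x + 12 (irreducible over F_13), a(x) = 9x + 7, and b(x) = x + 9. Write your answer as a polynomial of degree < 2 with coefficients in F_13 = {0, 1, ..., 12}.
a · b ≡ 2x + 7 (mod f(x))

Multiply in F_13[x]: a(x)·b(x) = (9x + 7)·(x + 9) = 9x^2 + 10x + 11. This has degree ≥ 2, so divide by f(x) over F_13: 9x^2 + 10x + 11 = (9)·(x^2 + 11x + 12) + (2x + 7). Hence a·b ≡ 2x + 7 (mod f). (F_13[x]/(f) is a field with 13^2 = 169 elements since f is irreducible of degree 2.)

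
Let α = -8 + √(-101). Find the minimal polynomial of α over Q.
m_α(x) = x^2 + 16x + 165

From α + 8 = √(-101), squaring gives (α + 8)^2 = -101, i.e. α^2 + 16α + 64 = -101, so α^2 + 16α + 165 = 0. The discriminant of x^2 + 16x + 165 is (16)^2 - 4·(165) = 256 - 660 = -404, and 4·(-101) is not a perfect square in Q since -101 is squarefree and ≠ 1. Hence x^2 + 16x + 165 is irreducible over Q and is the minimal polynomial of α.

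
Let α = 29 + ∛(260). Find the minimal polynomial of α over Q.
m_α(x) = x^3 - 87x^2 + 2523x - 24649

Set β = α - 29 = ∛(260), so β^3 = 260. Then (α - 29)^3 - 260 = 0, i.e. α is a root of g(x) = (x - 29)^3 - 260 = x^3 - 87x^2 + 2523x - 24649. Since g(x) = h(x - 29) where h(x) = x^3 - 260, and h is irreducible over Q (because 260 is not a perfect cube, so h has no rational root, and a monic cubic with no rational root is irreducible), g is also irreducible (irreducibility is preserved under the substitution x → x - 29). Hence m_α(x) = x^3 - 87x^2 + 2523x - 24649.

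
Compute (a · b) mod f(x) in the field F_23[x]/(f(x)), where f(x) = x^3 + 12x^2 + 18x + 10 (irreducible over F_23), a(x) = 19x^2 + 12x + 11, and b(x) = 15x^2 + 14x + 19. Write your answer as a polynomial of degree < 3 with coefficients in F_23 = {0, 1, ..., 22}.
a · b ≡ 18x^2 + 4x + 3 (mod f(x))

Multiply in F_23[x]: a(x)·b(x) = (19x^2 + 12x + 11)·(15x^2 + 14x + 19) = 9x^4 + 9x^3 + 4x^2 + 14x + 2. This has degree ≥ 3, so divide by f(x) over F_23: 9x^4 + 9x^3 + 4x^2 + 14x + 2 = (9x + 16)·(x^3 + 12x^2 + 18x + 10) + (18x^2 + 4x + 3). Hence a·b ≡ 18x^2 + 4x + 3 (mod f). (F_23[x]/(f) is a field with 23^3 = 12167 elements since f is irreducible of degree 3.)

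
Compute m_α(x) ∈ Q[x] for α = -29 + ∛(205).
m_α(x) = x^3 + 87x^2 + 2523x + 24184

Set β = α + 29 = ∛(205), so β^3 = 205. Then (α + 29)^3 - 205 = 0, i.e. α is a root of g(x) = (x + 29)^3 - 205 = x^3 + 87x^2 + 2523x + 24184. Since g(x) = h(x + 29) where h(x) = x^3 - 205, and h is irreducible over Q (because 205 is not a perfect cube, so h has no rational root, and a monic cubic with no rational root is irreducible), g is also irreducible (irreducibility is preserved under the substitution x → x + 29). Hence m_α(x) = x^3 + 87x^2 + 2523x + 24184.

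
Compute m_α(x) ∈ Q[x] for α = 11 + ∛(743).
m_α(x) = x^3 - 33x^2 + 363x - 2074

Set β = α - 11 = ∛(743), so β^3 = 743. Then (α - 11)^3 - 743 = 0, i.e. α is a root of g(x) = (x - 11)^3 - 743 = x^3 - 33x^2 + 363x - 2074. Since g(x) = h(x - 11) where h(x) = x^3 - 743, and h is irreducible over Q (because 743 is not a perfect cube, so h has no rational root, and a monic cubic with no rational root is irreducible), g is also irreducible (irreducibility is preserved under the substitution x → x - 11). Hence m_α(x) = x^3 - 33x^2 + 363x - 2074.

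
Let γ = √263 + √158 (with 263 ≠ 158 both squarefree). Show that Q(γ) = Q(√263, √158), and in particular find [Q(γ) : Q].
[Q(γ) : Q] = 4 (equivalently, Q(γ) = Q(√263, √158))

Obviously Q(γ) ⊆ Q(√263, √158), and [Q(√263, √158):Q] = 4 (since 263, 158 are distinct squarefree integers > 1 with 41554 not a perfect square). To show equality we compute the minimal polynomial of γ. From γ = √263 + √158: γ^2 = 263 + 2√(41554) + 158 = 421 + 2√(41554), so γ^2 - 421 = 2√(41554); squaring, (γ^2 - 421)^2 = 4·41554, i.e. γ^4 - 842γ^2 + 177241 - 166216 = 0, i.e. γ^4 - 842γ^2 + 11025 = 0. So γ is a root of x^4 - 842x^2 + 11025. This polynomial is irreducible over Q: it has no rational root (each ±√263 ± √158 is irrational), and any factorization into two quadratics over Q would force √(41554) ∈ Q (pairing opposite roots) or √263, √158 ∈ Q (other pairings), all impossible. Hence [Q(γ):Q] = 4 = [Q(√263, √158):Q], so Q(γ) = Q(√263, √158).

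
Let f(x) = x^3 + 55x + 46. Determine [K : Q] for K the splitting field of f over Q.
[K : Q] = 6

By the rational root test, any rational root of the monic integer polynomial f(x) = x^3 + 55x + 46 must be an integer dividing the constant term 46, i.e. one of ±{1, 2, 23, 46}. Evaluating: f(1) = 102, f(-1) = -10, f(2) = 164, f(-2) = -72, f(23) = 13478, f(-23) = -13386, f(46) = 99912, f(-46) = -99820; none is 0, so f has no rational root and is therefore irreducible over Q (a cubic with no linear factor over a field is irreducible). For an irreducible cubic, the Galois group is A_3 or S_3 according as the discriminant disc(f) = -4a^3 - 27b^2 = -4·(55)^3 - 27·(46)^2 = -722632 is or is not a square in Q. Here disc(f) = -722632 is not a perfect square in Q, so the Galois group of f over Q is not contained in A_3 and must be all of S_3. The splitting field has degree |S_3| = 6 over Q, so [K : Q] = 6.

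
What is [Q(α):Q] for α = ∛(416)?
[Q(α):Q] = 3

The minimal polynomial of α is x^3 - 416, irreducible over Q since 416 is not a perfect cube (so x^3 - 416 has no rational root). Hence [Q(α):Q] = deg(m_α) = 3.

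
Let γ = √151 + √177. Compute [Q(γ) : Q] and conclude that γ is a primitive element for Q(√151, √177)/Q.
[Q(γ) : Q] = 4 (equivalently, Q(γ) = Q(√151, √177))

Obviously Q(γ) ⊆ Q(√151, √177), and [Q(√151, √177):Q] = 4 (since 151, 177 are distinct squarefree integers > 1 with 26727 not a perfect square). To show equality we compute the minimal polynomial of γ. From γ = √151 + √177: γ^2 = 151 + 2√(26727) + 177 = 328 + 2√(26727), so γ^2 - 328 = 2√(26727); squaring, (γ^2 - 328)^2 = 4·26727, i.e. γ^4 - 656γ^2 + 107584 - 106908 = 0, i.e. γ^4 - 656γ^2 + 676 = 0. So γ is a root of x^4 - 656x^2 + 676. This polynomial is irreducible over Q: it has no rational root (each ±√151 ± √177 is irrational), and any factorization into two quadratics over Q would force √(26727) ∈ Q (pairing opposite roots) or √151, √177 ∈ Q (other pairings), all impossible. Hence [Q(γ):Q] = 4 = [Q(√151, √177):Q], so Q(γ) = Q(√151, √177).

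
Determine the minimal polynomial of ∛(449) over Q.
m_α(x) = x^3 - 449

α satisfies α^3 = 449, so x^3 - 449 annihilates α. By the rational root test, a rational root p/q (in lowest terms) of x^3 - 449 would satisfy p^3 = 449 q^3, forcing q = 1 and p^3 = 449; but 449 is not a perfect cube, contradiction. A monic cubic over Q with no rational root is irreducible (any nontrivial factorization would include a linear factor). Hence x^3 - 449 is the minimal polynomial of α, and in particular [Q(α):Q] = 3.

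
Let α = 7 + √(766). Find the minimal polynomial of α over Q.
m_α(x) = x^2 - 14x - 717

From α - 7 = √(766), squaring gives (α - 7)^2 = 766, i.e. α^2 - 14α + 49 = 766, so α^2 - 14α - 717 = 0. The discriminant of x^2 - 14x - 717 is (-14)^2 - 4·(-717) = 196 + 2868 = 3064, and 4·(766) is not a perfect square in Q since 766 is squarefree and ≠ 1. Hence x^2 - 14x - 717 is irreducible over Q and is the minimal polynomial of α.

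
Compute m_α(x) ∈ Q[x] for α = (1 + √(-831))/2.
m_α(x) = x^2 - x + 208

From 2α - 1 = √(-831), squaring gives (2α - 1)^2 = -831, i.e. 4α^2 - 4α + 1 = -831, so α^2 - α + (1 + 831)/4 = 0. Since -831 ≡ 1 (mod 4), (1 + 831)/4 = 208 ∈ Z. The polynomial x^2 - x + 208 has discriminant 1 - 4·(208) = -831, which is not a perfect square in Q (d = -831 is squarefree and ≠ 1), so x^2 - x + 208 is irreducible over Q. It is the minimal polynomial of α.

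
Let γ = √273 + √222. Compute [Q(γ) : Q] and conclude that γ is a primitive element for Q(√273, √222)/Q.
[Q(γ) : Q] = 4 (equivalently, Q(γ) = Q(√273, √222))

Obviously Q(γ) ⊆ Q(√273, √222), and [Q(√273, √222):Q] = 4 (since 273, 222 are distinct squarefree integers > 1 with 60606 not a perfect square). To show equality we compute the minimal polynomial of γ. From γ = √273 + √222: γ^2 = 273 + 2√(60606) + 222 = 495 + 2√(60606), so γ^2 - 495 = 2√(60606); squaring, (γ^2 - 495)^2 = 4·60606, i.e. γ^4 - 990γ^2 + 245025 - 242424 = 0, i.e. γ^4 - 990γ^2 + 2601 = 0. So γ is a root of x^4 - 990x^2 + 2601. This polynomial is irreducible over Q: it has no rational root (each ±√273 ± √222 is irrational), and any factorization into two quadratics over Q would force √(60606) ∈ Q (pairing opposite roots) or √273, √222 ∈ Q (other pairings), all impossible. Hence [Q(γ):Q] = 4 = [Q(√273, √222):Q], so Q(γ) = Q(√273, √222).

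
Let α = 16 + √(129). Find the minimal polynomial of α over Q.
m_α(x) = x^2 - 32x + 127

From α - 16 = √(129), squaring gives (α - 16)^2 = 129, i.e. α^2 - 32α + 256 = 129, so α^2 - 32α + 127 = 0. The discriminant of x^2 - 32x + 127 is (-32)^2 - 4·(127) = 1024 - 508 = 516, and 4·(129) is not a perfect square in Q since 129 is squarefree and ≠ 1. Hence x^2 - 32x + 127 is irreducible over Q and is the minimal polynomial of α.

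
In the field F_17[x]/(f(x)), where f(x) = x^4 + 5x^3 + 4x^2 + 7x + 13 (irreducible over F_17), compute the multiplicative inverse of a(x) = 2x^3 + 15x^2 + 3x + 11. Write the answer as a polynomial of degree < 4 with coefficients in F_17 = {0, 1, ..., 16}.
a(x)^(-1) ≡ 7x^3 + 5x^2 + 9x + 16 (mod f(x))

Since f is irreducible over F_17, F_17[x]/(f) is a field and a(x) ≠ 0 has an inverse. Apply the extended Euclidean algorithm to f(x) and a(x) in F_17[x]: f(x) = (9x + 3)·a(x) + (x + 14);  a(x) = (2x^2 + 4x + 15)·(x + 14) + (5). The last nonzero remainder is the constant 5 = gcd(f, a) in F_17. Back-substituting through the division chain expresses 5 = s(x)·a(x) + t(x)·f(x) with s(x) ≡ x^3 + 8x^2 + 11x + 12 (mod f), so (x^3 + 8x^2 + 11x + 12)·a(x) ≡ 5 (mod f). Multiplying by 5^(-1) ≡ 7 in F_17 gives a(x)^(-1) ≡ 7·(x^3 + 8x^2 + 11x + 12) ≡ 7x^3 + 5x^2 + 9x + 16 (mod f). Check: (2x^3 + 15x^2 + 3x + 11)·(7x^3 + 5x^2 + 9x + 16) = 14x^6 + 13x^5 + 12x^4 + 4x^3 + 16x^2 + 11x + 6 ≡ 1 (mod x^4 + 5x^3 + 4x^2 + 7x + 13).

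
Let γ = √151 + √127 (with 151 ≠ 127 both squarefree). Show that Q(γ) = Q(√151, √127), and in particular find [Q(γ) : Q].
[Q(γ) : Q] = 4 (equivalently, Q(γ) = Q(√151, √127))

Obviously Q(γ) ⊆ Q(√151, √127), and [Q(√151, √127):Q] = 4 (since 151, 127 are distinct squarefree integers > 1 with 19177 not a perfect square). To show equality we compute the minimal polynomial of γ. From γ = √151 + √127: γ^2 = 151 + 2√(19177) + 127 = 278 + 2√(19177), so γ^2 - 278 = 2√(19177); squaring, (γ^2 - 278)^2 = 4·19177, i.e. γ^4 - 556γ^2 + 77284 - 76708 = 0, i.e. γ^4 - 556γ^2 + 576 = 0. So γ is a root of x^4 - 556x^2 + 576. This polynomial is irreducible over Q: it has no rational root (each ±√151 ± √127 is irrational), and any factorization into two quadratics over Q would force √(19177) ∈ Q (pairing opposite roots) or √151, √127 ∈ Q (other pairings), all impossible. Hence [Q(γ):Q] = 4 = [Q(√151, √127):Q], so Q(γ) = Q(√151, √127).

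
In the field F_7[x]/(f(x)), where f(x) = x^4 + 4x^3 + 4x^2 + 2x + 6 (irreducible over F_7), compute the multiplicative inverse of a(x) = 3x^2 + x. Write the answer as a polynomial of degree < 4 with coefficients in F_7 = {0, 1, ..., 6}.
a(x)^(-1) ≡ 3x^3 + 2x^2 + x (mod f(x))

Since f is irreducible over F_7, F_7[x]/(f) is a field and a(x) ≠ 0 has an inverse. Apply the extended Euclidean algorithm to f(x) and a(x) in F_7[x]: f(x) = (5x^2 + 2x + 3)·a(x) + (6x + 6);  a(x) = (4x + 2)·(6x + 6) + (2). The last nonzero remainder is the constant 2 = gcd(f, a) in F_7. Back-substituting through the division chain expresses 2 = s(x)·a(x) + t(x)·f(x) with s(x) ≡ 6x^3 + 4x^2 + 2x (mod f), so (6x^3 + 4x^2 + 2x)·a(x) ≡ 2 (mod f). Multiplying by 2^(-1) ≡ 4 in F_7 gives a(x)^(-1) ≡ 4·(6x^3 + 4x^2 + 2x) ≡ 3x^3 + 2x^2 + x (mod f). Check: (3x^2 + x)·(3x^3 + 2x^2 + x) = 2x^5 + 2x^4 + 5x^3 + x^2 ≡ 1 (mod x^4 + 4x^3 + 4x^2 + 2x + 6).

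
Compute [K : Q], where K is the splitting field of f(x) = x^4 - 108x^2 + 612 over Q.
[K : Q] = 4

Solving the quadratic in x^2: x^2 = (108 ± √(108^2 - 4·612))/2 = (108 ± √9216)/2 = (108 ± 96)/2, giving x^2 = 102 or x^2 = 6. So f(x) = (x^2 - 102)(x^2 - 6) and the roots of f are ±√102, ±√6. Hence the splitting field is K = Q(√102, √6). Since 102 and 6 are distinct squarefree integers > 1, their product 612 is not a perfect square, so √6 ∉ Q(√102). By the tower law [K:Q] = [Q(√102,√6):Q(√102)] · [Q(√102):Q] = 2 · 2 = 4.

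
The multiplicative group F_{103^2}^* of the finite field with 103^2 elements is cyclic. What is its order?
|F_{103^2}^*| = 10608

F_{103^2} has 103^2 = 10609 elements; its multiplicative group consists of all nonzero elements, so |F_{103^2}^*| = 10609 - 1 = 10608. (It is cyclic since any finite subgroup of the multiplicative group of a field is cyclic.)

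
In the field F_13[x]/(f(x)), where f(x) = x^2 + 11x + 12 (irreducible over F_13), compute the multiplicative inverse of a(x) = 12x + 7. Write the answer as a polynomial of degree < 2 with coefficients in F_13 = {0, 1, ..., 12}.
a(x)^(-1) ≡ 5x + 12 (mod f(x))

Since f is irreducible over F_13, F_13[x]/(f) is a field and a(x) ≠ 0 has an inverse. Apply the extended Euclidean algorithm to f(x) and a(x) in F_13[x]: f(x) = (12x + 8)·a(x) + (8). The last nonzero remainder is the constant 8 = gcd(f, a) in F_13. Back-substituting through the division chain expresses 8 = s(x)·a(x) + t(x)·f(x) with s(x) ≡ x + 5 (mod f), so (x + 5)·a(x) ≡ 8 (mod f). Multiplying by 8^(-1) ≡ 5 in F_13 gives a(x)^(-1) ≡ 5·(x + 5) ≡ 5x + 12 (mod f). Check: (12x + 7)·(5x + 12) = 8x^2 + 10x + 6 ≡ 1 (mod x^2 + 11x + 12).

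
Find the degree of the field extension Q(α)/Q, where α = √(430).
[Q(α):Q] = 2

[Q(α):Q] equals the degree of the minimal polynomial of α. Here α^2 = 430 and x^2 - 430 is irreducible (d = 430 is squarefree, ≠ 1, hence not a square), so deg(m_α) = 2. Thus [Q(α):Q] = 2.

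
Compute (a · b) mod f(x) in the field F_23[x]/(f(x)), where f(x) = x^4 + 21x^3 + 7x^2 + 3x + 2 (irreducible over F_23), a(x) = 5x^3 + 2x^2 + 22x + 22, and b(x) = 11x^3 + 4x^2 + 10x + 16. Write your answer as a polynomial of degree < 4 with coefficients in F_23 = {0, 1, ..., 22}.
a · b ≡ 7x^3 + 12x^2 + 2x + 6 (mod f(x))

Multiply in F_23[x]: a(x)·b(x) = (5x^3 + 2x^2 + 22x + 22)·(11x^3 + 4x^2 + 10x + 16) = 9x^6 + 19x^5 + x^4 + 16x^3 + 18x^2 + 20x + 7. This has degree ≥ 4, so divide by f(x) over F_23: 9x^6 + 19x^5 + x^4 + 16x^3 + 18x^2 + 20x + 7 = (9x^2 + 14x + 12)·(x^4 + 21x^3 + 7x^2 + 3x + 2) + (7x^3 + 12x^2 + 2x + 6). Hence a·b ≡ 7x^3 + 12x^2 + 2x + 6 (mod f). (F_23[x]/(f) is a field with 23^4 = 279841 elements since f is irreducible of degree 4.)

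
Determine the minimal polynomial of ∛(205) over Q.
m_α(x) = x^3 - 205

α satisfies α^3 = 205, so x^3 - 205 annihilates α. By the rational root test, a rational root p/q (in lowest terms) of x^3 - 205 would satisfy p^3 = 205 q^3, forcing q = 1 and p^3 = 205; but 205 is not a perfect cube, contradiction. A monic cubic over Q with no rational root is irreducible (any nontrivial factorization would include a linear factor). Hence x^3 - 205 is the minimal polynomial of α, and in particular [Q(α):Q] = 3.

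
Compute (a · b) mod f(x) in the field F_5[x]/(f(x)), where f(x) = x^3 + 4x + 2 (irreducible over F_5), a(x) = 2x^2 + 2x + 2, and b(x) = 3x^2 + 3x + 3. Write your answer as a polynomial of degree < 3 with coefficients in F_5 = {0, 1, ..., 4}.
a · b ≡ 4x^2 + 2x + 2 (mod f(x))

Multiply in F_5[x]: a(x)·b(x) = (2x^2 + 2x + 2)·(3x^2 + 3x + 3) = x^4 + 2x^3 + 3x^2 + 2x + 1. This has degree ≥ 3, so divide by f(x) over F_5: x^4 + 2x^3 + 3x^2 + 2x + 1 = (x + 2)·(x^3 + 4x + 2) + (4x^2 + 2x + 2). Hence a·b ≡ 4x^2 + 2x + 2 (mod f). (F_5[x]/(f) is a field with 5^3 = 125 elements since f is irreducible of degree 3.)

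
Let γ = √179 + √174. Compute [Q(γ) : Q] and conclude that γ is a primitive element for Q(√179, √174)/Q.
[Q(γ) : Q] = 4 (equivalently, Q(γ) = Q(√179, √174))

Obviously Q(γ) ⊆ Q(√179, √174), and [Q(√179, √174):Q] = 4 (since 179, 174 are distinct squarefree integers > 1 with 31146 not a perfect square). To show equality we compute the minimal polynomial of γ. From γ = √179 + √174: γ^2 = 179 + 2√(31146) + 174 = 353 + 2√(31146), so γ^2 - 353 = 2√(31146); squaring, (γ^2 - 353)^2 = 4·31146, i.e. γ^4 - 706γ^2 + 124609 - 124584 = 0, i.e. γ^4 - 706γ^2 + 25 = 0. So γ is a root of x^4 - 706x^2 + 25. This polynomial is irreducible over Q: it has no rational root (each ±√179 ± √174 is irrational), and any factorization into two quadratics over Q would force √(31146) ∈ Q (pairing opposite roots) or √179, √174 ∈ Q (other pairings), all impossible. Hence [Q(γ):Q] = 4 = [Q(√179, √174):Q], so Q(γ) = Q(√179, √174).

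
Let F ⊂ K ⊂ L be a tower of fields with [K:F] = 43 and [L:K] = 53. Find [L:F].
[L:F] = 2279

The tower law says that for any tower of field extensions F ⊂ K ⊂ L with finite degrees, [L:F] = [L:K] · [K:F]. Here this gives [L:F] = 53 · 43 = 2279.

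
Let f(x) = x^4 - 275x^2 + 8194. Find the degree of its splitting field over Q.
[K : Q] = 4

Solving the quadratic in x^2: x^2 = (275 ± √(275^2 - 4·8194))/2 = (275 ± √42849)/2 = (275 ± 207)/2, giving x^2 = 241 or x^2 = 34. So f(x) = (x^2 - 241)(x^2 - 34) and the roots of f are ±√241, ±√34. Hence the splitting field is K = Q(√241, √34). Since 241 and 34 are distinct squarefree integers > 1, their product 8194 is not a perfect square, so √34 ∉ Q(√241). By the tower law [K:Q] = [Q(√241,√34):Q(√241)] · [Q(√241):Q] = 2 · 2 = 4.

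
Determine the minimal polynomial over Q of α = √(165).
m_α(x) = x^2 - 165

α satisfies α^2 - 165 = 0, so x^2 - 165 annihilates α. Since d = 165 is squarefree and ≠ 1, it is not a perfect square in Q, so x^2 - 165 has no rational root and is therefore irreducible over Q (a degree-2 polynomial over a field is irreducible iff it has no root). Hence m_α(x) = x^2 - 165.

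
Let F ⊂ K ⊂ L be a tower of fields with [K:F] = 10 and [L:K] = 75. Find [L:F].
[L:F] = 750

The tower law says that for any tower of field extensions F ⊂ K ⊂ L with finite degrees, [L:F] = [L:K] · [K:F]. Here this gives [L:F] = 75 · 10 = 750.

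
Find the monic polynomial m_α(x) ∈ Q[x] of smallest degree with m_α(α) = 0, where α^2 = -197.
m_α(x) = x^2 + 197

α satisfies α^2 + 197 = 0, so x^2 + 197 annihilates α. Since d = -197 is squarefree and ≠ 1, it is not a perfect square in Q, so x^2 + 197 has no rational root and is therefore irreducible over Q (a degree-2 polynomial over a field is irreducible iff it has no root). Hence m_α(x) = x^2 + 197.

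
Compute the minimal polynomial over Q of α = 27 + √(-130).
m_α(x) = x^2 - 54x + 859

From α - 27 = √(-130), squaring gives (α - 27)^2 = -130, i.e. α^2 - 54α + 729 = -130, so α^2 - 54α + 859 = 0. The discriminant of x^2 - 54x + 859 is (-54)^2 - 4·(859) = 2916 - 3436 = -520, and 4·(-130) is not a perfect square in Q since -130 is squarefree and ≠ 1. Hence x^2 - 54x + 859 is irreducible over Q and is the minimal polynomial of α.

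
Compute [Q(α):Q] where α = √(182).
[Q(α):Q] = 2

[Q(α):Q] equals the degree of the minimal polynomial of α. Here α^2 = 182 and x^2 - 182 is irreducible (d = 182 is squarefree, ≠ 1, hence not a square), so deg(m_α) = 2. Thus [Q(α):Q] = 2.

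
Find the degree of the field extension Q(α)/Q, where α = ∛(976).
[Q(α):Q] = 3

The minimal polynomial of α is x^3 - 976, irreducible over Q since 976 is not a perfect cube (so x^3 - 976 has no rational root). Hence [Q(α):Q] = deg(m_α) = 3.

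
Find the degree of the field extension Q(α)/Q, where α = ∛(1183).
[Q(α):Q] = 3

The minimal polynomial of α is x^3 - 1183, irreducible over Q since 1183 is not a perfect cube (so x^3 - 1183 has no rational root). Hence [Q(α):Q] = deg(m_α) = 3.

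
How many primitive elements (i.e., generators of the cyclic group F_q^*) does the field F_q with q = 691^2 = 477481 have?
There are φ(477480) = 121088 primitive elements

F_q^* is cyclic of order q - 1 = 477480. A cyclic group of order m has exactly φ(m) generators. Here m = 477480 = 2^3 · 3 · 5 · 23 · 173, so the number of primitive elements is φ(477480) = 121088.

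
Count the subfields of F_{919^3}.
F_{919^3} has 2 subfields

The subfields of F_{p^n} are exactly the fields F_{p^d} for d | n (each is the fixed field of the unique index-d subgroup of Gal(F_{p^n}/F_p) ≅ Z/nZ). The divisors of n = 3 are {1, 3}, giving 2 subfields: F_{919^1}, F_{919^3}.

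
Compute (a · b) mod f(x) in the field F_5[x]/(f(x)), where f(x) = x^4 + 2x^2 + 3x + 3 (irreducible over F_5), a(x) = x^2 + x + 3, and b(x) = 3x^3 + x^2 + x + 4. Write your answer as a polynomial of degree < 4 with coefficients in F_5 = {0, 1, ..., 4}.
a · b ≡ x^2 + x (mod f(x))

Multiply in F_5[x]: a(x)·b(x) = (x^2 + x + 3)·(3x^3 + x^2 + x + 4) = 3x^5 + 4x^4 + x^3 + 3x^2 + 2x + 2. This has degree ≥ 4, so divide by f(x) over F_5: 3x^5 + 4x^4 + x^3 + 3x^2 + 2x + 2 = (3x + 4)·(x^4 + 2x^2 + 3x + 3) + (x^2 + x). Hence a·b ≡ x^2 + x (mod f). (F_5[x]/(f) is a field with 5^4 = 625 elements since f is irreducible of degree 4.)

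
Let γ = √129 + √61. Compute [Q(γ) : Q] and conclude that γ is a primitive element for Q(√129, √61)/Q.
[Q(γ) : Q] = 4 (equivalently, Q(γ) = Q(√129, √61))

Obviously Q(γ) ⊆ Q(√129, √61), and [Q(√129, √61):Q] = 4 (since 129, 61 are distinct squarefree integers > 1 with 7869 not a perfect square). To show equality we compute the minimal polynomial of γ. From γ = √129 + √61: γ^2 = 129 + 2√(7869) + 61 = 190 + 2√(7869), so γ^2 - 190 = 2√(7869); squaring, (γ^2 - 190)^2 = 4·7869, i.e. γ^4 - 380γ^2 + 36100 - 31476 = 0, i.e. γ^4 - 380γ^2 + 4624 = 0. So γ is a root of x^4 - 380x^2 + 4624. This polynomial is irreducible over Q: it has no rational root (each ±√129 ± √61 is irrational), and any factorization into two quadratics over Q would force √(7869) ∈ Q (pairing opposite roots) or √129, √61 ∈ Q (other pairings), all impossible. Hence [Q(γ):Q] = 4 = [Q(√129, √61):Q], so Q(γ) = Q(√129, √61).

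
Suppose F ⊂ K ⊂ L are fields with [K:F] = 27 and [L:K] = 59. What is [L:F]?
[L:F] = 1593

The tower law says that for any tower of field extensions F ⊂ K ⊂ L with finite degrees, [L:F] = [L:K] · [K:F]. Here this gives [L:F] = 59 · 27 = 1593.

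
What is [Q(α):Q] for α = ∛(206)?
[Q(α):Q] = 3

The minimal polynomial of α is x^3 - 206, irreducible over Q since 206 is not a perfect cube (so x^3 - 206 has no rational root). Hence [Q(α):Q] = deg(m_α) = 3.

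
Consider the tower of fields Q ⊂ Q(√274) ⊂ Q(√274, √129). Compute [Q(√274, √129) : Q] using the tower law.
[Q(√274, √129) : Q] = 4

[Q(√274):Q] = 2 (min poly x^2 - 274, irreducible since 274 is squarefree > 1). For the top step, suppose √129 ∈ Q(√274), say √129 = c + d√274 with c, d ∈ Q. Squaring: 129 = c^2 + 274d^2 + 2cd√274. Since √274 ∉ Q this forces 2cd = 0. If d = 0 then √129 = c ∈ Q, contradicting 129 squarefree > 1. If c = 0 then 129 = 274d^2, so 274·129 = (274d)^2 is a perfect square in Q — but 274·129 = 35346 is not a perfect square (since 274 and 129 are distinct squarefree integers). Contradiction. Hence √129 ∉ Q(√274), so x^2 - 129 stays irreducible over Q(√274) and [Q(√274, √129) : Q(√274)] = 2. By the tower law, [Q(√274, √129) : Q] = 2 · 2 = 4.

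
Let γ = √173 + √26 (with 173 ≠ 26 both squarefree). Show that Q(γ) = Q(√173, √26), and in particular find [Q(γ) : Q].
[Q(γ) : Q] = 4 (equivalently, Q(γ) = Q(√173, √26))

Obviously Q(γ) ⊆ Q(√173, √26), and [Q(√173, √26):Q] = 4 (since 173, 26 are distinct squarefree integers > 1 with 4498 not a perfect square). To show equality we compute the minimal polynomial of γ. From γ = √173 + √26: γ^2 = 173 + 2√(4498) + 26 = 199 + 2√(4498), so γ^2 - 199 = 2√(4498); squaring, (γ^2 - 199)^2 = 4·4498, i.e. γ^4 - 398γ^2 + 39601 - 17992 = 0, i.e. γ^4 - 398γ^2 + 21609 = 0. So γ is a root of x^4 - 398x^2 + 21609. This polynomial is irreducible over Q: it has no rational root (each ±√173 ± √26 is irrational), and any factorization into two quadratics over Q would force √(4498) ∈ Q (pairing opposite roots) or √173, √26 ∈ Q (other pairings), all impossible. Hence [Q(γ):Q] = 4 = [Q(√173, √26):Q], so Q(γ) = Q(√173, √26).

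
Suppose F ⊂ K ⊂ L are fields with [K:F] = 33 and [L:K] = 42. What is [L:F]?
[L:F] = 1386

The tower law says that for any tower of field extensions F ⊂ K ⊂ L with finite degrees, [L:F] = [L:K] · [K:F]. Here this gives [L:F] = 42 · 33 = 1386.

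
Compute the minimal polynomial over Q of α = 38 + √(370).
m_α(x) = x^2 - 76x + 1074

From α - 38 = √(370), squaring gives (α - 38)^2 = 370, i.e. α^2 - 76α + 1444 = 370, so α^2 - 76α + 1074 = 0. The discriminant of x^2 - 76x + 1074 is (-76)^2 - 4·(1074) = 5776 - 4296 = 1480, and 4·(370) is not a perfect square in Q since 370 is squarefree and ≠ 1. Hence x^2 - 76x + 1074 is irreducible over Q and is the minimal polynomial of α.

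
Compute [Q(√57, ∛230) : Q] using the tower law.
[Q(√57, ∛230) : Q] = 6

Let L = Q(√57, ∛230). Since Q(√57) ⊂ L and [Q(√57):Q] = 2, the tower law gives 2 | [L:Q]. Likewise Q(∛230) ⊂ L with [Q(∛230):Q] = 3 (because 230 is not a perfect cube), so 3 | [L:Q]. As gcd(2,3) = 1, [L:Q] is divisible by 6. Conversely L is generated over Q by √57 and ∛230, so [L:Q] ≤ 2·3 = 6. Therefore [Q(√57, ∛230) : Q] = 6.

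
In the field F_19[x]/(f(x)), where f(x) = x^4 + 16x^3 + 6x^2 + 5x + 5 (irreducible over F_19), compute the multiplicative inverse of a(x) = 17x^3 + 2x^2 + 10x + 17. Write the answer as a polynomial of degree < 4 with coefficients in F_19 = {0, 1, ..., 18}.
a(x)^(-1) ≡ 17x^3 + 3x^2 + 5x (mod f(x))

Since f is irreducible over F_19, F_19[x]/(f) is a field and a(x) ≠ 0 has an inverse. Apply the extended Euclidean algorithm to f(x) and a(x) in F_19[x]: f(x) = (9x + 1)·a(x) + (9x^2 + 13x + 7);  a(x) = (4x + 5)·(9x^2 + 13x + 7) + (12x + 1);  (9x^2 + 13x + 7) = (15x + 3)·(12x + 1) + (4). The last nonzero remainder is the constant 4 = gcd(f, a) in F_19. Back-substituting through the division chain expresses 4 = s(x)·a(x) + t(x)·f(x) with s(x) ≡ 11x^3 + 12x^2 + x (mod f), so (11x^3 + 12x^2 + x)·a(x) ≡ 4 (mod f). Multiplying by 4^(-1) ≡ 5 in F_19 gives a(x)^(-1) ≡ 5·(11x^3 + 12x^2 + x) ≡ 17x^3 + 3x^2 + 5x (mod f). Check: (17x^3 + 2x^2 + 10x + 17)·(17x^3 + 3x^2 + 5x) = 4x^6 + 9x^5 + 14x^4 + 6x^3 + 6x^2 + 9x ≡ 1 (mod x^4 + 16x^3 + 6x^2 + 5x + 5).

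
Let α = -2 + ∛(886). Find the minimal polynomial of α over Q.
m_α(x) = x^3 + 6x^2 + 12x - 878

Set β = α + 2 = ∛(886), so β^3 = 886. Then (α + 2)^3 - 886 = 0, i.e. α is a root of g(x) = (x + 2)^3 - 886 = x^3 + 6x^2 + 12x - 878. Since g(x) = h(x + 2) where h(x) = x^3 - 886, and h is irreducible over Q (because 886 is not a perfect cube, so h has no rational root, and a monic cubic with no rational root is irreducible), g is also irreducible (irreducibility is preserved under the substitution x → x + 2). Hence m_α(x) = x^3 + 6x^2 + 12x - 878.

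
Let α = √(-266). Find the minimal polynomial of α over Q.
m_α(x) = x^2 + 266

α satisfies α^2 + 266 = 0, so x^2 + 266 annihilates α. Since d = -266 is squarefree and ≠ 1, it is not a perfect square in Q, so x^2 + 266 has no rational root and is therefore irreducible over Q (a degree-2 polynomial over a field is irreducible iff it has no root). Hence m_α(x) = x^2 + 266.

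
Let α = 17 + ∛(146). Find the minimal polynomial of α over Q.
m_α(x) = x^3 - 51x^2 + 867x - 5059

Set β = α - 17 = ∛(146), so β^3 = 146. Then (α - 17)^3 - 146 = 0, i.e. α is a root of g(x) = (x - 17)^3 - 146 = x^3 - 51x^2 + 867x - 5059. Since g(x) = h(x - 17) where h(x) = x^3 - 146, and h is irreducible over Q (because 146 is not a perfect cube, so h has no rational root, and a monic cubic with no rational root is irreducible), g is also irreducible (irreducibility is preserved under the substitution x → x - 17). Hence m_α(x) = x^3 - 51x^2 + 867x - 5059.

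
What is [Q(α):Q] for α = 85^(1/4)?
[Q(α):Q] = 4

α is a root of x^4 - 85. By Eisenstein's criterion at the prime p = 5 (which divides the constant term 85 but p^2 = 25 does not, since 85 is squarefree), x^4 - 85 is irreducible over Q. Hence [Q(α):Q] = 4.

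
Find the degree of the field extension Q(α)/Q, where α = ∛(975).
[Q(α):Q] = 3

The minimal polynomial of α is x^3 - 975, irreducible over Q since 975 is not a perfect cube (so x^3 - 975 has no rational root). Hence [Q(α):Q] = deg(m_α) = 3.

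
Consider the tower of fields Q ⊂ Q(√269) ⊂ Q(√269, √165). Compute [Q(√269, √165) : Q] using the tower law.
[Q(√269, √165) : Q] = 4

[Q(√269):Q] = 2 (min poly x^2 - 269, irreducible since 269 is squarefree > 1). For the top step, suppose √165 ∈ Q(√269), say √165 = c + d√269 with c, d ∈ Q. Squaring: 165 = c^2 + 269d^2 + 2cd√269. Since √269 ∉ Q this forces 2cd = 0. If d = 0 then √165 = c ∈ Q, contradicting 165 squarefree > 1. If c = 0 then 165 = 269d^2, so 269·165 = (269d)^2 is a perfect square in Q — but 269·165 = 44385 is not a perfect square (since 269 and 165 are distinct squarefree integers). Contradiction. Hence √165 ∉ Q(√269), so x^2 - 165 stays irreducible over Q(√269) and [Q(√269, √165) : Q(√269)] = 2. By the tower law, [Q(√269, √165) : Q] = 2 · 2 = 4.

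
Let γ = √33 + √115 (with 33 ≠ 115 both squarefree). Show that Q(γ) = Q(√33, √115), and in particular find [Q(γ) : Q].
[Q(γ) : Q] = 4 (equivalently, Q(γ) = Q(√33, √115))

Obviously Q(γ) ⊆ Q(√33, √115), and [Q(√33, √115):Q] = 4 (since 33, 115 are distinct squarefree integers > 1 with 3795 not a perfect square). To show equality we compute the minimal polynomial of γ. From γ = √33 + √115: γ^2 = 33 + 2√(3795) + 115 = 148 + 2√(3795), so γ^2 - 148 = 2√(3795); squaring, (γ^2 - 148)^2 = 4·3795, i.e. γ^4 - 296γ^2 + 21904 - 15180 = 0, i.e. γ^4 - 296γ^2 + 6724 = 0. So γ is a root of x^4 - 296x^2 + 6724. This polynomial is irreducible over Q: it has no rational root (each ±√33 ± √115 is irrational), and any factorization into two quadratics over Q would force √(3795) ∈ Q (pairing opposite roots) or √33, √115 ∈ Q (other pairings), all impossible. Hence [Q(γ):Q] = 4 = [Q(√33, √115):Q], so Q(γ) = Q(√33, √115).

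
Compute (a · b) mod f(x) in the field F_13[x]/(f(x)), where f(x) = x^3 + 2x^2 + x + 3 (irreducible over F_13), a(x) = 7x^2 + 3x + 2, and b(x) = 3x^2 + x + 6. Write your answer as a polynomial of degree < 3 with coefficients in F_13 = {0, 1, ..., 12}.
a · b ≡ 4x^2 + 9x + 12 (mod f(x))

Multiply in F_13[x]: a(x)·b(x) = (7x^2 + 3x + 2)·(3x^2 + x + 6) = 8x^4 + 3x^3 + 12x^2 + 7x + 12. This has degree ≥ 3, so divide by f(x) over F_13: 8x^4 + 3x^3 + 12x^2 + 7x + 12 = (8x)·(x^3 + 2x^2 + x + 3) + (4x^2 + 9x + 12). Hence a·b ≡ 4x^2 + 9x + 12 (mod f). (F_13[x]/(f) is a field with 13^3 = 2197 elements since f is irreducible of degree 3.)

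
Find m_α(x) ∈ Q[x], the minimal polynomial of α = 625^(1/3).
m_α(x) = x^3 - 625

α satisfies α^3 = 625, so x^3 - 625 annihilates α. By the rational root test, a rational root p/q (in lowest terms) of x^3 - 625 would satisfy p^3 = 625 q^3, forcing q = 1 and p^3 = 625; but 625 is not a perfect cube, contradiction. A monic cubic over Q with no rational root is irreducible (any nontrivial factorization would include a linear factor). Hence x^3 - 625 is the minimal polynomial of α, and in particular [Q(α):Q] = 3.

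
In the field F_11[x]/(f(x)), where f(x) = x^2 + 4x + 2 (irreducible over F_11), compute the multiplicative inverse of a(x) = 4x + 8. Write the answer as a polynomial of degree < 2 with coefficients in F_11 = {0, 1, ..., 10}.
a(x)^(-1) ≡ 7x + 3 (mod f(x))

Since f is irreducible over F_11, F_11[x]/(f) is a field and a(x) ≠ 0 has an inverse. Apply the extended Euclidean algorithm to f(x) and a(x) in F_11[x]: f(x) = (3x + 6)·a(x) + (9). The last nonzero remainder is the constant 9 = gcd(f, a) in F_11. Back-substituting through the division chain expresses 9 = s(x)·a(x) + t(x)·f(x) with s(x) ≡ 8x + 5 (mod f), so (8x + 5)·a(x) ≡ 9 (mod f). Multiplying by 9^(-1) ≡ 5 in F_11 gives a(x)^(-1) ≡ 5·(8x + 5) ≡ 7x + 3 (mod f). Check: (4x + 8)·(7x + 3) = 6x^2 + 2x + 2 ≡ 1 (mod x^2 + 4x + 2).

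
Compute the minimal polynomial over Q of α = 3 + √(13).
m_α(x) = x^2 - 6x - 4

From α - 3 = √(13), squaring gives (α - 3)^2 = 13, i.e. α^2 - 6α + 9 = 13, so α^2 - 6α - 4 = 0. The discriminant of x^2 - 6x - 4 is (-6)^2 - 4·(-4) = 36 + 16 = 52, and 4·(13) is not a perfect square in Q since 13 is squarefree and ≠ 1. Hence x^2 - 6x - 4 is irreducible over Q and is the minimal polynomial of α.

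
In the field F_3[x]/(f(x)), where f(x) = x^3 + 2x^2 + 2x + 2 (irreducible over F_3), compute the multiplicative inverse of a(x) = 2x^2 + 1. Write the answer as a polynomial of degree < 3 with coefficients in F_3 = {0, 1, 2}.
a(x)^(-1) ≡ x + 2 (mod f(x))

Since f is irreducible over F_3, F_3[x]/(f) is a field and a(x) ≠ 0 has an inverse. Apply the extended Euclidean algorithm to f(x) and a(x) in F_3[x]: f(x) = (2x + 1)·a(x) + (1). The last nonzero remainder is the constant 1 = gcd(f, a) in F_3. Back-substituting through the division chain expresses 1 = s(x)·a(x) + t(x)·f(x) with s(x) ≡ x + 2 (mod f), so a(x)^(-1) ≡ s(x) = x + 2 (mod f). Check: (2x^2 + 1)·(x + 2) = 2x^3 + x^2 + x + 2 ≡ 1 (mod x^3 + 2x^2 + 2x + 2).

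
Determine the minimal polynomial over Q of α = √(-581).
m_α(x) = x^2 + 581

α satisfies α^2 + 581 = 0, so x^2 + 581 annihilates α. Since d = -581 is squarefree and ≠ 1, it is not a perfect square in Q, so x^2 + 581 has no rational root and is therefore irreducible over Q (a degree-2 polynomial over a field is irreducible iff it has no root). Hence m_α(x) = x^2 + 581.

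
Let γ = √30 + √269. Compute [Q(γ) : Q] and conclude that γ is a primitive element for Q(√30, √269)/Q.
[Q(γ) : Q] = 4 (equivalently, Q(γ) = Q(√30, √269))

Obviously Q(γ) ⊆ Q(√30, √269), and [Q(√30, √269):Q] = 4 (since 30, 269 are distinct squarefree integers > 1 with 8070 not a perfect square). To show equality we compute the minimal polynomial of γ. From γ = √30 + √269: γ^2 = 30 + 2√(8070) + 269 = 299 + 2√(8070), so γ^2 - 299 = 2√(8070); squaring, (γ^2 - 299)^2 = 4·8070, i.e. γ^4 - 598γ^2 + 89401 - 32280 = 0, i.e. γ^4 - 598γ^2 + 57121 = 0. So γ is a root of x^4 - 598x^2 + 57121. This polynomial is irreducible over Q: it has no rational root (each ±√30 ± √269 is irrational), and any factorization into two quadratics over Q would force √(8070) ∈ Q (pairing opposite roots) or √30, √269 ∈ Q (other pairings), all impossible. Hence [Q(γ):Q] = 4 = [Q(√30, √269):Q], so Q(γ) = Q(√30, √269).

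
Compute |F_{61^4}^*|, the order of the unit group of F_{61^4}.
|F_{61^4}^*| = 13845840

F_{61^4} has 61^4 = 13845841 elements; its multiplicative group consists of all nonzero elements, so |F_{61^4}^*| = 13845841 - 1 = 13845840. (It is cyclic since any finite subgroup of the multiplicative group of a field is cyclic.)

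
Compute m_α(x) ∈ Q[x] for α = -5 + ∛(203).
m_α(x) = x^3 + 15x^2 + 75x - 78

Set β = α + 5 = ∛(203), so β^3 = 203. Then (α + 5)^3 - 203 = 0, i.e. α is a root of g(x) = (x + 5)^3 - 203 = x^3 + 15x^2 + 75x - 78. Since g(x) = h(x + 5) where h(x) = x^3 - 203, and h is irreducible over Q (because 203 is not a perfect cube, so h has no rational root, and a monic cubic with no rational root is irreducible), g is also irreducible (irreducibility is preserved under the substitution x → x + 5). Hence m_α(x) = x^3 + 15x^2 + 75x - 78.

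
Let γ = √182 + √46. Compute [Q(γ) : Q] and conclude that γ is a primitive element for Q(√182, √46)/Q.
[Q(γ) : Q] = 4 (equivalently, Q(γ) = Q(√182, √46))

Obviously Q(γ) ⊆ Q(√182, √46), and [Q(√182, √46):Q] = 4 (since 182, 46 are distinct squarefree integers > 1 with 8372 not a perfect square). To show equality we compute the minimal polynomial of γ. From γ = √182 + √46: γ^2 = 182 + 2√(8372) + 46 = 228 + 2√(8372), so γ^2 - 228 = 2√(8372); squaring, (γ^2 - 228)^2 = 4·8372, i.e. γ^4 - 456γ^2 + 51984 - 33488 = 0, i.e. γ^4 - 456γ^2 + 18496 = 0. So γ is a root of x^4 - 456x^2 + 18496. This polynomial is irreducible over Q: it has no rational root (each ±√182 ± √46 is irrational), and any factorization into two quadratics over Q would force √(8372) ∈ Q (pairing opposite roots) or √182, √46 ∈ Q (other pairings), all impossible. Hence [Q(γ):Q] = 4 = [Q(√182, √46):Q], so Q(γ) = Q(√182, √46).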